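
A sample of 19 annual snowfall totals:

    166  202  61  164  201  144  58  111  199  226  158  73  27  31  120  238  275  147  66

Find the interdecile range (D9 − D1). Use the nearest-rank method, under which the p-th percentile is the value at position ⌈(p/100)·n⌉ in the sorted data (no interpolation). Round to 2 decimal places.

207.00

Sorted: 27, 31, 58, 61, 66, 73, 111, 120, 144, 147, 158, 164, 166, 199, 201, 202, 226, 238, 275.
n = 19.
P10: rank ⌈10/100·19⌉ = 2 → 31.
P90: rank ⌈90/100·19⌉ = 18 → 238.
Difference: 238 − 31 = 207.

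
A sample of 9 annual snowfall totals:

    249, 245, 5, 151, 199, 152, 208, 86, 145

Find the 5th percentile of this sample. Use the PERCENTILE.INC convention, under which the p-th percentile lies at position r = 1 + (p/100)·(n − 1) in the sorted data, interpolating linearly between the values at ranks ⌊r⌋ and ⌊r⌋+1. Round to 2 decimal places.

Sorted: 5, 86, 145, 151, 152, 199, 208, 245, 249.
n = 9.
r = 1 + (5/100)·(9 − 1) = 1 + 0.4 = 1.4.
Rank 1 is 5 and rank 2 is 86.
Interpolate: 5 + 0.4·(86 − 5) = 5 + 0.4·81 = 37.4.

37.40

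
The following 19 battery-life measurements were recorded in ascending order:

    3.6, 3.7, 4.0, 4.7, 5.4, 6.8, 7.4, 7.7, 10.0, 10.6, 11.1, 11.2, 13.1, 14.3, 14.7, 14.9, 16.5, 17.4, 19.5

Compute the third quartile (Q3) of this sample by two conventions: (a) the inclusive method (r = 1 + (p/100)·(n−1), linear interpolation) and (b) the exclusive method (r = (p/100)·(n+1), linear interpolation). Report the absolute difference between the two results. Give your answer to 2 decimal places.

0.20

n = 19.
(a) r = 14.5; between ranks 14 (14.3) and 15 (14.7): 14.5.
(b) r = 15 → value at rank 15 = 14.7.
|14.5 − 14.7| = 0.2.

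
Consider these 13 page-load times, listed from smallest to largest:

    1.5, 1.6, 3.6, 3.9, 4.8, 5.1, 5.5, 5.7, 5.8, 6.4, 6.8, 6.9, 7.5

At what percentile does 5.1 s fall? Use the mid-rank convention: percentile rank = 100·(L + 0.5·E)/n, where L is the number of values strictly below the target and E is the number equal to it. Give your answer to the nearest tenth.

42.3

Count below 5.1: L = 5; count equal: E = 1; n = 13.
Percentile rank = 100·(5 + 0.5·1)/13 = 100·5.5/13 = 42.31.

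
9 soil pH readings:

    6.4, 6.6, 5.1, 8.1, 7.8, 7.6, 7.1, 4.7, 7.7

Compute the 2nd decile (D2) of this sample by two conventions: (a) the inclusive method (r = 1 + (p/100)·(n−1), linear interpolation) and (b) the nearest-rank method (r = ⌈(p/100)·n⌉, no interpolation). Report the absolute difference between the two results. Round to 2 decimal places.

0.78

Sorted: 4.7, 5.1, 6.4, 6.6, 7.1, 7.6, 7.7, 7.8, 8.1.
n = 9.
(a) r = 2.6; between ranks 2 (5.1) and 3 (6.4): 5.88.
(b) the nearest-rank method: rank 2 → 5.1.
|5.88 − 5.1| = 0.78.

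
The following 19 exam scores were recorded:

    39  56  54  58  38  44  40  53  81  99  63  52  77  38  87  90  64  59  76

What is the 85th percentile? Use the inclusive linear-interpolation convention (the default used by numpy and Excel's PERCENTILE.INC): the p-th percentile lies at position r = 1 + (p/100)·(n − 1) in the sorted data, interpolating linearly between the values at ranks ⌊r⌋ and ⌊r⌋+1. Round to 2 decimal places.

Sorted: 38, 38, 39, 40, 44, 52, 53, 54, 56, 58, 59, 63, 64, 76, 77, 81, 87, 90, 99.
n = 19.
r = 1 + (85/100)·(19 − 1) = 1 + 15.3 = 16.3.
Rank 16 is 81 and rank 17 is 87.
Interpolate: 81 + 0.3·(87 − 81) = 81 + 0.3·6 = 82.8.

82.80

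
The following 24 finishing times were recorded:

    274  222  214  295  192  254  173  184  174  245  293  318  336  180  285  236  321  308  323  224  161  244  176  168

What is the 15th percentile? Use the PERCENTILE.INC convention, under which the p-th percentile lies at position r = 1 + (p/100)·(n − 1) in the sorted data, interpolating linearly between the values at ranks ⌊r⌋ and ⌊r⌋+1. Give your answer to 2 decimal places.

174.90

Sorted: 161, 168, 173, 174, 176, 180, 184, 192, 214, 222, 224, 236, 244, 245, 254, 274, 285, 293, 295, 308, 318, 321, 323, 336.
n = 24.
r = 1 + (15/100)·(24 − 1) = 1 + 3.45 = 4.45.
Rank 4 is 174 and rank 5 is 176.
Interpolate: 174 + 0.45·(176 − 174) = 174 + 0.45·2 = 174.9.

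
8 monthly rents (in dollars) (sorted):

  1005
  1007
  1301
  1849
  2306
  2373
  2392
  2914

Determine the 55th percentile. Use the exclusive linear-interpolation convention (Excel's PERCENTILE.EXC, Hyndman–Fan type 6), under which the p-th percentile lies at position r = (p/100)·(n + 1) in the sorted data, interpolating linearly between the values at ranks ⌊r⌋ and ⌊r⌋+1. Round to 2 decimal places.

2283.15

n = 8.
r = (55/100)·(8 + 1) = 4.95.
Rank 4 is 1849 and rank 5 is 2306.
Interpolate: 1849 + 0.95·(2306 − 1849) = 1849 + 0.95·457 = 2283.15.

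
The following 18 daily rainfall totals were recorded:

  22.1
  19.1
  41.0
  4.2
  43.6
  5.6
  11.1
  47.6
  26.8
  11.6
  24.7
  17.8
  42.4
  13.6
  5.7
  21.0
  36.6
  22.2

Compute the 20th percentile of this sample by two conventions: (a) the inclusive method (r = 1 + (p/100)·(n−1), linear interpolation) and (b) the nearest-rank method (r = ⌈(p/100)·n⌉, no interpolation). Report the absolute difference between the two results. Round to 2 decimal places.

0.20

Sorted: 4.2, 5.6, 5.7, 11.1, 11.6, 13.6, 17.8, 19.1, 21.0, 22.1, 22.2, 24.7, 26.8, 36.6, 41.0, 42.4, 43.6, 47.6.
n = 18.
(a) r = 4.4; between ranks 4 (11.1) and 5 (11.6): 11.3.
(b) the nearest-rank method: rank 4 → 11.1.
|11.3 − 11.1| = 0.2.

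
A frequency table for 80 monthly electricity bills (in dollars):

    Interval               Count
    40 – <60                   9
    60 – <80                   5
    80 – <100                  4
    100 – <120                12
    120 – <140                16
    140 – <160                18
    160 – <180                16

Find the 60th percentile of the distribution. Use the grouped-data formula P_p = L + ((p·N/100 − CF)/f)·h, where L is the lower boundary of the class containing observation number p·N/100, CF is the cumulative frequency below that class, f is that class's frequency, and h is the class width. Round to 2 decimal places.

142.22

N = 80; target position k = 60/100 · 80 = 48.
Cumulative frequencies: 9, 14, 18, 30, 46, 64, 80.
Observation 48 falls in the class 140 – <160.
L = 140, CF = 46, f = 18, h = 20.
P60 = 140 + ((48 − 46)/18)·20 = 140 + 2.22222 = 142.222.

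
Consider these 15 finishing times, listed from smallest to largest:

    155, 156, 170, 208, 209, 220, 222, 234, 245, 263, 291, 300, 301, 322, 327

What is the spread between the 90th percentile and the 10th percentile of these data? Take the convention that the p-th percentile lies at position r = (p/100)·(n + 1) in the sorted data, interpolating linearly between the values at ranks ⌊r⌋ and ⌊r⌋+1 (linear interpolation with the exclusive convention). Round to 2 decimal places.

n = 15.
P10: r = 1.6; ranks 1–2 are 155, 156; interpolating gives 155.6.
P90: r = 14.4; ranks 14–15 are 322, 327; interpolating gives 324.
Difference: 324 − 155.6 = 168.4.

168.40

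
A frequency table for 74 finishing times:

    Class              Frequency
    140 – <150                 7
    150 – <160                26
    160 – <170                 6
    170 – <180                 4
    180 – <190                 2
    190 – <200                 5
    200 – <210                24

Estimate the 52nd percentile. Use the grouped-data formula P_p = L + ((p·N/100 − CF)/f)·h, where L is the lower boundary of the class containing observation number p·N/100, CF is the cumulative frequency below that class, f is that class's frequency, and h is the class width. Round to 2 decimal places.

169.13

N = 74; target position k = 52/100 · 74 = 38.48.
Cumulative frequencies: 7, 33, 39, 43, 45, 50, 74.
Observation 38.48 falls in the class 160 – <170.
L = 160, CF = 33, f = 6, h = 10.
P52 = 160 + ((38.48 − 33)/6)·10 = 160 + 9.13333 = 169.133.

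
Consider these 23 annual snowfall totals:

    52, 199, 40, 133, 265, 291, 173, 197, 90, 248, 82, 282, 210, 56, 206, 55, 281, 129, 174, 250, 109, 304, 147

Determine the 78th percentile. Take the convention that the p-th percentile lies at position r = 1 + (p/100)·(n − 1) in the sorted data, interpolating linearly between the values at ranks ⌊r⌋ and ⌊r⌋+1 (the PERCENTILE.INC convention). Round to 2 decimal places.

252.40

Sorted: 40, 52, 55, 56, 82, 90, 109, 129, 133, 147, 173, 174, 197, 199, 206, 210, 248, 250, 265, 281, 282, 291, 304.
n = 23.
r = 1 + (78/100)·(23 − 1) = 1 + 17.16 = 18.16.
Rank 18 is 250 and rank 19 is 265.
Interpolate: 250 + 0.16·(265 − 250) = 250 + 0.16·15 = 252.4.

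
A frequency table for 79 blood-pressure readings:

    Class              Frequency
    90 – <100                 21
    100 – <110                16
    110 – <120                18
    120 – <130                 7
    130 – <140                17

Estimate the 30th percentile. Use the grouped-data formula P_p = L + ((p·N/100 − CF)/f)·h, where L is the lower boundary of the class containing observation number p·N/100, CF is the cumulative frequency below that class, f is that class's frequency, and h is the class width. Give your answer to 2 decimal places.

101.69

N = 79; target position k = 30/100 · 79 = 23.7.
Cumulative frequencies: 21, 37, 55, 62, 79.
Observation 23.7 falls in the class 100 – <110.
L = 100, CF = 21, f = 16, h = 10.
P30 = 100 + ((23.7 − 21)/16)·10 = 100 + 1.6875 = 101.688.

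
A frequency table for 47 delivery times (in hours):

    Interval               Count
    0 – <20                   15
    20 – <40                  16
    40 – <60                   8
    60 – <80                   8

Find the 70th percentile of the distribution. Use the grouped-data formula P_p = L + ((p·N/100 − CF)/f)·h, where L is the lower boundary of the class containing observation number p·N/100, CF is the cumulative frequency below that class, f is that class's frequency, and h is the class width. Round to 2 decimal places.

44.75

N = 47; target position k = 70/100 · 47 = 32.9.
Cumulative frequencies: 15, 31, 39, 47.
Observation 32.9 falls in the class 40 – <60.
L = 40, CF = 31, f = 8, h = 20.
P70 = 40 + ((32.9 − 31)/8)·20 = 40 + 4.75 = 44.75.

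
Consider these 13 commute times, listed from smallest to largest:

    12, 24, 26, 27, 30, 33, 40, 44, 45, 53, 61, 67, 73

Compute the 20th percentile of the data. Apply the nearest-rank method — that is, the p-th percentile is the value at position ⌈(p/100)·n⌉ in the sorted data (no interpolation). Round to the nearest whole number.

n = 13.
Position = ⌈20/100 · 13⌉ = ⌈2.6⌉ = 3.
The value at rank 3 is 26.

26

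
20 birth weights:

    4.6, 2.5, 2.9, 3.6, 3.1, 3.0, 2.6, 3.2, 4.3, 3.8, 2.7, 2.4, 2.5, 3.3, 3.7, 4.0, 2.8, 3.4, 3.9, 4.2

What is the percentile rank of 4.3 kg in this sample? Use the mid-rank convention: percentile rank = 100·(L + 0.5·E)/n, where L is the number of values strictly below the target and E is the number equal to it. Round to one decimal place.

Sorted: 2.4, 2.5, 2.5, 2.6, 2.7, 2.8, 2.9, 3.0, 3.1, 3.2, 3.3, 3.4, 3.6, 3.7, 3.8, 3.9, 4.0, 4.2, 4.3, 4.6.
Count below 4.3: L = 18; count equal: E = 1; n = 20.
Percentile rank = 100·(18 + 0.5·1)/20 = 100·18.5/20 = 92.5.

92.5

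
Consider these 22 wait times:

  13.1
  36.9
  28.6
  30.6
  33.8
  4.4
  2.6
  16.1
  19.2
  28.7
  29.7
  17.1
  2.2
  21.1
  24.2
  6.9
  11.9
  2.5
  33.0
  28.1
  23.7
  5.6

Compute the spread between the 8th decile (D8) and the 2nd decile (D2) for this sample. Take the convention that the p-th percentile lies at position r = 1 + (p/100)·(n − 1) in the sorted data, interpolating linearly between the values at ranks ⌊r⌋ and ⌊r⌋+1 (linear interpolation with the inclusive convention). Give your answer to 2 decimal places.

23.64

Sorted: 2.2, 2.5, 2.6, 4.4, 5.6, 6.9, 11.9, 13.1, 16.1, 17.1, 19.2, 21.1, 23.7, 24.2, 28.1, 28.6, 28.7, 29.7, 30.6, 33.0, 33.8, 36.9.
n = 22.
P20: r = 5.2; ranks 5–6 are 5.6, 6.9; interpolating gives 5.86.
P80: r = 17.8; ranks 17–18 are 28.7, 29.7; interpolating gives 29.5.
Difference: 29.5 − 5.86 = 23.64.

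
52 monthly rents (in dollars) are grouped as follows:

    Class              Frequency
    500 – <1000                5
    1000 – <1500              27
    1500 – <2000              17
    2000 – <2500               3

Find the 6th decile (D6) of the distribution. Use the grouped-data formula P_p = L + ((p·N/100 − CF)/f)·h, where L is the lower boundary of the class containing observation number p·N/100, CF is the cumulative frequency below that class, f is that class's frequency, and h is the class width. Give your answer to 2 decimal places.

N = 52; target position k = 60/100 · 52 = 31.2.
Cumulative frequencies: 5, 32, 49, 52.
Observation 31.2 falls in the class 1000 – <1500.
L = 1000, CF = 5, f = 27, h = 500.
P60 = 1000 + ((31.2 − 5)/27)·500 = 1000 + 485.185 = 1485.19.

1485.19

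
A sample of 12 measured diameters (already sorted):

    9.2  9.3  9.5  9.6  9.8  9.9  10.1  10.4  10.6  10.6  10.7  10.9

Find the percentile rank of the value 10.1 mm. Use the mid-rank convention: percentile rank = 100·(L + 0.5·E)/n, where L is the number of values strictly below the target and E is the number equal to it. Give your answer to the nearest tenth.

Count below 10.1: L = 6; count equal: E = 1; n = 12.
Percentile rank = 100·(6 + 0.5·1)/12 = 100·6.5/12 = 54.17.

54.2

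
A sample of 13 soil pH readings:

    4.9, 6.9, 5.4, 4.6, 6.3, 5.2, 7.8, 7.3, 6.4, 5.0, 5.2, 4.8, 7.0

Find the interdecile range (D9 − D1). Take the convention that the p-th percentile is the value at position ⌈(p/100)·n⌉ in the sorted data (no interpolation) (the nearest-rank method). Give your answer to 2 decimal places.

Sorted: 4.6, 4.8, 4.9, 5.0, 5.2, 5.2, 5.4, 6.3, 6.4, 6.9, 7.0, 7.3, 7.8.
n = 13.
P10: rank ⌈10/100·13⌉ = 2 → 4.8.
P90: rank ⌈90/100·13⌉ = 12 → 7.3.
Difference: 7.3 − 4.8 = 2.5.

2.50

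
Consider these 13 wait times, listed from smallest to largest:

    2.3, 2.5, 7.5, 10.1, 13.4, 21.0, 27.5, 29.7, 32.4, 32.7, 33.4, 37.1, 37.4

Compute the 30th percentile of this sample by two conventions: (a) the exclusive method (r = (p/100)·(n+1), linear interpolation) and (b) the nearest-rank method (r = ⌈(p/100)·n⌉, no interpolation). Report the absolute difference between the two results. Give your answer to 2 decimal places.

0.66

n = 13.
(a) r = 4.2; between ranks 4 (10.1) and 5 (13.4): 10.76.
(b) the nearest-rank method: rank 4 → 10.1.
|10.76 − 10.1| = 0.66.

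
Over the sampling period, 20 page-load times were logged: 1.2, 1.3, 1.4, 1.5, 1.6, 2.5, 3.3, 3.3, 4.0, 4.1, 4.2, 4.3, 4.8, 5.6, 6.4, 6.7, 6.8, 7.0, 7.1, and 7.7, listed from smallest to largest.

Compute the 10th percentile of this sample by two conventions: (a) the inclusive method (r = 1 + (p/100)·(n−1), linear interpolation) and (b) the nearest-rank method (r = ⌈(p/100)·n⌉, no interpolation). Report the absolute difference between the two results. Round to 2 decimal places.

0.09

n = 20.
(a) r = 2.9; between ranks 2 (1.3) and 3 (1.4): 1.39.
(b) the nearest-rank method: rank 2 → 1.3.
|1.39 − 1.3| = 0.09.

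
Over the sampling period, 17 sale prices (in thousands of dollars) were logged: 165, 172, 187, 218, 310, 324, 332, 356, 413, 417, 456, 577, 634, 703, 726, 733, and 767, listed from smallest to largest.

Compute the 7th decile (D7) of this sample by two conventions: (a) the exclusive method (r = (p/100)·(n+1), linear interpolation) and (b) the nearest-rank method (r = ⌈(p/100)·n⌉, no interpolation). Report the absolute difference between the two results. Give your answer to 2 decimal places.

n = 17.
(a) r = 12.6; between ranks 12 (577) and 13 (634): 611.2.
(b) the nearest-rank method: rank 12 → 577.
|611.2 − 577| = 34.2.

34.20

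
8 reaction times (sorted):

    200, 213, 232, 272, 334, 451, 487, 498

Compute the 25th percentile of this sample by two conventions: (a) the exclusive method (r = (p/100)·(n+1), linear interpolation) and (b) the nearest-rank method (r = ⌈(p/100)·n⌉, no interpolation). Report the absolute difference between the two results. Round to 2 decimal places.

n = 8.
(a) r = 2.25; between ranks 2 (213) and 3 (232): 217.75.
(b) the nearest-rank method: rank 2 → 213.
|217.75 − 213| = 4.75.

4.75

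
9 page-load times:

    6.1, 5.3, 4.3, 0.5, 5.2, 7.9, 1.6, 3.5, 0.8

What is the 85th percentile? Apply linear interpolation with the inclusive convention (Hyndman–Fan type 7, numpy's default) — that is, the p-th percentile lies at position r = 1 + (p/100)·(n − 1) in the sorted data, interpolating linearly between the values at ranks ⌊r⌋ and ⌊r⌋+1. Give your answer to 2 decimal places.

Sorted: 0.5, 0.8, 1.6, 3.5, 4.3, 5.2, 5.3, 6.1, 7.9.
n = 9.
r = 1 + (85/100)·(9 − 1) = 1 + 6.8 = 7.8.
Rank 7 is 5.3 and rank 8 is 6.1.
Interpolate: 5.3 + 0.8·(6.1 − 5.3) = 5.3 + 0.8·0.8 = 5.94.

5.94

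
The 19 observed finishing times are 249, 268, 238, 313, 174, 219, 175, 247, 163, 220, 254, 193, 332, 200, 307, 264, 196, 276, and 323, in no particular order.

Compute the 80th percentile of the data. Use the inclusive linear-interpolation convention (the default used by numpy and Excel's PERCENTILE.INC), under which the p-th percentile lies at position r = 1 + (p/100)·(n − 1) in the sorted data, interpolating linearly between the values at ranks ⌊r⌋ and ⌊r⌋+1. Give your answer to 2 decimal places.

288.40

Sorted: 163, 174, 175, 193, 196, 200, 219, 220, 238, 247, 249, 254, 264, 268, 276, 307, 313, 323, 332.
n = 19.
r = 1 + (80/100)·(19 − 1) = 1 + 14.4 = 15.4.
Rank 15 is 276 and rank 16 is 307.
Interpolate: 276 + 0.4·(307 − 276) = 276 + 0.4·31 = 288.4.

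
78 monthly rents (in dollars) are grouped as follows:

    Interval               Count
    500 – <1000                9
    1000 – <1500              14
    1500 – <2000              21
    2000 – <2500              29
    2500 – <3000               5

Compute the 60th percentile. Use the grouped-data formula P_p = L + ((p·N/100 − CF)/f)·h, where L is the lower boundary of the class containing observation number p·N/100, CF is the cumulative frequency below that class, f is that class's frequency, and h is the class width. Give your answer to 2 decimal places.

N = 78; target position k = 60/100 · 78 = 46.8.
Cumulative frequencies: 9, 23, 44, 73, 78.
Observation 46.8 falls in the class 2000 – <2500.
L = 2000, CF = 44, f = 29, h = 500.
P60 = 2000 + ((46.8 − 44)/29)·500 = 2000 + 48.2759 = 2048.28.

2048.28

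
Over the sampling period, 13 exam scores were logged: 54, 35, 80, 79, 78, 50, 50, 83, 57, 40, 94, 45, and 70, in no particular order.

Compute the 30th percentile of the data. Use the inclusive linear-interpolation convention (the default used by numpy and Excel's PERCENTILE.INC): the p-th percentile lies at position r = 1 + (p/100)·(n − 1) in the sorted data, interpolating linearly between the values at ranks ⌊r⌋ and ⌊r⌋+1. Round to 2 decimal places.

Sorted: 35, 40, 45, 50, 50, 54, 57, 70, 78, 79, 80, 83, 94.
n = 13.
r = 1 + (30/100)·(13 − 1) = 1 + 3.6 = 4.6.
Rank 4 is 50 and rank 5 is 50.
Interpolate: 50 + 0.6·(50 − 50) = 50 + 0.6·0 = 50.

50.00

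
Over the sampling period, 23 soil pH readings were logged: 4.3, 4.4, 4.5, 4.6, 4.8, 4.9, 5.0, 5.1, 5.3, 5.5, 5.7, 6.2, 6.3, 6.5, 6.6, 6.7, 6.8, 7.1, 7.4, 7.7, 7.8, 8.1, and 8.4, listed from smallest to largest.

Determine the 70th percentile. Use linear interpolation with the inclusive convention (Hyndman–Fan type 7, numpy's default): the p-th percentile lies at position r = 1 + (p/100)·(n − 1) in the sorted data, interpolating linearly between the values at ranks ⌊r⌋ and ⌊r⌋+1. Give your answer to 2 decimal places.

6.74

n = 23.
r = 1 + (70/100)·(23 − 1) = 1 + 15.4 = 16.4.
Rank 16 is 6.7 and rank 17 is 6.8.
Interpolate: 6.7 + 0.4·(6.8 − 6.7) = 6.7 + 0.4·0.1 = 6.74.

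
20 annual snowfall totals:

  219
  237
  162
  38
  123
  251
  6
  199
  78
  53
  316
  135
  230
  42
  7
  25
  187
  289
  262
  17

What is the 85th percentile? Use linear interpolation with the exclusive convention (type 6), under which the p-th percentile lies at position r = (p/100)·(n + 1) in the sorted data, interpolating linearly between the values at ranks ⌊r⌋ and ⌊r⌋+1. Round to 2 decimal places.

Sorted: 6, 7, 17, 25, 38, 42, 53, 78, 123, 135, 162, 187, 199, 219, 230, 237, 251, 262, 289, 316.
n = 20.
r = (85/100)·(20 + 1) = 17.85.
Rank 17 is 251 and rank 18 is 262.
Interpolate: 251 + 0.85·(262 − 251) = 251 + 0.85·11 = 260.35.

260.35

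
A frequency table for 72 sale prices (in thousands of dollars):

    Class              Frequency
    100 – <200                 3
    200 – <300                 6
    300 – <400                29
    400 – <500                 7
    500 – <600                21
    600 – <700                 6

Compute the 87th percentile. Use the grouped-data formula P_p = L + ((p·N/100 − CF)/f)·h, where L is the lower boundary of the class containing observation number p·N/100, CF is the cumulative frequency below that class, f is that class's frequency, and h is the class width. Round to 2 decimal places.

N = 72; target position k = 87/100 · 72 = 62.64.
Cumulative frequencies: 3, 9, 38, 45, 66, 72.
Observation 62.64 falls in the class 500 – <600.
L = 500, CF = 45, f = 21, h = 100.
P87 = 500 + ((62.64 − 45)/21)·100 = 500 + 84 = 584.

584.00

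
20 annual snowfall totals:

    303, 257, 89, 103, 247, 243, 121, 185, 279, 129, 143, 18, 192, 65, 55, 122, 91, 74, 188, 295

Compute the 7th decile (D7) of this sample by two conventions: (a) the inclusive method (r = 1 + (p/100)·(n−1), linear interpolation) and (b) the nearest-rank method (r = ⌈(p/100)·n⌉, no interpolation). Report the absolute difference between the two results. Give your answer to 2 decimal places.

Sorted: 18, 55, 65, 74, 89, 91, 103, 121, 122, 129, 143, 185, 188, 192, 243, 247, 257, 279, 295, 303.
n = 20.
(a) r = 14.3; between ranks 14 (192) and 15 (243): 207.3.
(b) the nearest-rank method: rank 14 → 192.
|207.3 − 192| = 15.3.

15.30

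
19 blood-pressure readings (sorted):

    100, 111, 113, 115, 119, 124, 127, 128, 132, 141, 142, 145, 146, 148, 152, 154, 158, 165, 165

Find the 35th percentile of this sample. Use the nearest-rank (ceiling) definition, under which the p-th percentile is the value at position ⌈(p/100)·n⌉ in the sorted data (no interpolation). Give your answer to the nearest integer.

n = 19.
Position = ⌈35/100 · 19⌉ = ⌈6.65⌉ = 7.
The value at rank 7 is 127.

127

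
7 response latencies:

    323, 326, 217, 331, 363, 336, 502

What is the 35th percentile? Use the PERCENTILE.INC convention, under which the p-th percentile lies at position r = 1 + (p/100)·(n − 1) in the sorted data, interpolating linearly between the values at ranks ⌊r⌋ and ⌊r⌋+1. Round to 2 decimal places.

326.50

Sorted: 217, 323, 326, 331, 336, 363, 502.
n = 7.
r = 1 + (35/100)·(7 − 1) = 1 + 2.1 = 3.1.
Rank 3 is 326 and rank 4 is 331.
Interpolate: 326 + 0.1·(331 − 326) = 326 + 0.1·5 = 326.5.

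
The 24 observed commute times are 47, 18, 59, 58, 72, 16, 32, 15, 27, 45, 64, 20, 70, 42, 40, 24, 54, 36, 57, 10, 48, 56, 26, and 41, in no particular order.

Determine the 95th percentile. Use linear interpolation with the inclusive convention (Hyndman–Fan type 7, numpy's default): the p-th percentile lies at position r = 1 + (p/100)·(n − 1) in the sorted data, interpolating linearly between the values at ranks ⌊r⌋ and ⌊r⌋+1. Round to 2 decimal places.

69.10

Sorted: 10, 15, 16, 18, 20, 24, 26, 27, 32, 36, 40, 41, 42, 45, 47, 48, 54, 56, 57, 58, 59, 64, 70, 72.
n = 24.
r = 1 + (95/100)·(24 − 1) = 1 + 21.85 = 22.85.
Rank 22 is 64 and rank 23 is 70.
Interpolate: 64 + 0.85·(70 − 64) = 64 + 0.85·6 = 69.1.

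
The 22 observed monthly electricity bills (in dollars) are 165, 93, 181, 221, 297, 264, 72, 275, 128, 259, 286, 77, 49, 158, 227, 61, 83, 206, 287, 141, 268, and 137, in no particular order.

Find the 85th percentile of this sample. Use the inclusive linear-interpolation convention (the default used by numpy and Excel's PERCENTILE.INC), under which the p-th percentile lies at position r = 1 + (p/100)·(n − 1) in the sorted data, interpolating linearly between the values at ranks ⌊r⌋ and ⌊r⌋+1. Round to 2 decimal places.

273.95

Sorted: 49, 61, 72, 77, 83, 93, 128, 137, 141, 158, 165, 181, 206, 221, 227, 259, 264, 268, 275, 286, 287, 297.
n = 22.
r = 1 + (85/100)·(22 − 1) = 1 + 17.85 = 18.85.
Rank 18 is 268 and rank 19 is 275.
Interpolate: 268 + 0.85·(275 − 268) = 268 + 0.85·7 = 273.95.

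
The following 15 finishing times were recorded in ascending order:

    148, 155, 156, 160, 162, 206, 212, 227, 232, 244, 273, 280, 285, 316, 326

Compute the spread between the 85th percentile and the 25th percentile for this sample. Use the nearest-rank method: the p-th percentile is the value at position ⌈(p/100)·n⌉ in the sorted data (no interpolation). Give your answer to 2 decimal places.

125.00

n = 15.
P25: rank ⌈25/100·15⌉ = 4 → 160.
P85: rank ⌈85/100·15⌉ = 13 → 285.
Difference: 285 − 160 = 125.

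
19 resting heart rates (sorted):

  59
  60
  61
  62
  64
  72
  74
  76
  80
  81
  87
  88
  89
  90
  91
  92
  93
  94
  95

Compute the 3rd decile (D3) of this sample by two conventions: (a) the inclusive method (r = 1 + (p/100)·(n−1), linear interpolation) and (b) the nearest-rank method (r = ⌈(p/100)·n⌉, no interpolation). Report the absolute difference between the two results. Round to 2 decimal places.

0.80

n = 19.
(a) r = 6.4; between ranks 6 (72) and 7 (74): 72.8.
(b) the nearest-rank method: rank 6 → 72.
|72.8 − 72| = 0.8.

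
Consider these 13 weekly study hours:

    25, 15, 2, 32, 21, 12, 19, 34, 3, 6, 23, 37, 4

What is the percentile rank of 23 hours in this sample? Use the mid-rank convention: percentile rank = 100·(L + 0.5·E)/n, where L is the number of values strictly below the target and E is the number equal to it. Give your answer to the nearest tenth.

65.4

Sorted: 2, 3, 4, 6, 12, 15, 19, 21, 23, 25, 32, 34, 37.
Count below 23: L = 8; count equal: E = 1; n = 13.
Percentile rank = 100·(8 + 0.5·1)/13 = 100·8.5/13 = 65.38.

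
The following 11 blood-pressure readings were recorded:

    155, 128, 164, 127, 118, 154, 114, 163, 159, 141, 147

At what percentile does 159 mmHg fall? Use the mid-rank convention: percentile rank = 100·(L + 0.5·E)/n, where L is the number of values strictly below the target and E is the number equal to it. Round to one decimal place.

77.3

Sorted: 114, 118, 127, 128, 141, 147, 154, 155, 159, 163, 164.
Count below 159: L = 8; count equal: E = 1; n = 11.
Percentile rank = 100·(8 + 0.5·1)/11 = 100·8.5/11 = 77.27.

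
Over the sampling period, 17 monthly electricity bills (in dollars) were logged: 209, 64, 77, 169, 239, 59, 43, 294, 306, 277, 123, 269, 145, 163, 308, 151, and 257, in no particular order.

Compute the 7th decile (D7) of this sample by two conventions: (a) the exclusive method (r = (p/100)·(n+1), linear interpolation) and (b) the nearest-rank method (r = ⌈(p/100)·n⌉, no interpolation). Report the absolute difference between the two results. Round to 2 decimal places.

7.20

Sorted: 43, 59, 64, 77, 123, 145, 151, 163, 169, 209, 239, 257, 269, 277, 294, 306, 308.
n = 17.
(a) r = 12.6; between ranks 12 (257) and 13 (269): 264.2.
(b) the nearest-rank method: rank 12 → 257.
|264.2 − 257| = 7.2.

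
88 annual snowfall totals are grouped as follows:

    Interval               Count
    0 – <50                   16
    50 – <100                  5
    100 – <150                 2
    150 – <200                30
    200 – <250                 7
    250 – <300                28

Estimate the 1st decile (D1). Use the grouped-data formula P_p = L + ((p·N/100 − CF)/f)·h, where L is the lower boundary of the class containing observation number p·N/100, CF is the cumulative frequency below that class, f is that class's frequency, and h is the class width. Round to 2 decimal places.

N = 88; target position k = 10/100 · 88 = 8.8.
Cumulative frequencies: 16, 21, 23, 53, 60, 88.
Observation 8.8 falls in the class 0 – <50.
L = 0, CF = 0, f = 16, h = 50.
P10 = 0 + ((8.8 − 0)/16)·50 = 0 + 27.5 = 27.5.

27.50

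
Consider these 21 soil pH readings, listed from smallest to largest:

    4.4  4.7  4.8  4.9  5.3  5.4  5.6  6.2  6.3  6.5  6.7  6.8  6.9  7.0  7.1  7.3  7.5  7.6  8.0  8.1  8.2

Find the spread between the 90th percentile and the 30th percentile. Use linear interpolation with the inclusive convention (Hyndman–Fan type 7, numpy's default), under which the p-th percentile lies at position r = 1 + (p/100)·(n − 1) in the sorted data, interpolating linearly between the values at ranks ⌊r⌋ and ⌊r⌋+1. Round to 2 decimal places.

n = 21.
P30: r = 7 (integer) → 5.6.
P90: r = 19 (integer) → 8.
Difference: 8 − 5.6 = 2.4.

2.40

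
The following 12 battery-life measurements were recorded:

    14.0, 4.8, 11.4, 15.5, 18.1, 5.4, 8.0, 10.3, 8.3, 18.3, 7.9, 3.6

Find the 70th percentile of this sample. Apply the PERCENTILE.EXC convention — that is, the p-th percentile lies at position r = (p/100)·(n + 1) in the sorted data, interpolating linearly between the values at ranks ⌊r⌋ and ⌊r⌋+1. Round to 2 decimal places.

Sorted: 3.6, 4.8, 5.4, 7.9, 8.0, 8.3, 10.3, 11.4, 14.0, 15.5, 18.1, 18.3.
n = 12.
r = (70/100)·(12 + 1) = 9.1.
Rank 9 is 14.0 and rank 10 is 15.5.
Interpolate: 14.0 + 0.1·(15.5 − 14.0) = 14.0 + 0.1·1.5 = 14.15.

14.15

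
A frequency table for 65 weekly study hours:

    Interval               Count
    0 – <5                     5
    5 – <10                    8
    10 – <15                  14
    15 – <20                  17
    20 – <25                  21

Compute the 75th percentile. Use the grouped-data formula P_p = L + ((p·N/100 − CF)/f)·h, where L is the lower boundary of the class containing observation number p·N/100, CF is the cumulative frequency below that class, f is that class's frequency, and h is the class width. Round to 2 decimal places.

N = 65; target position k = 75/100 · 65 = 48.75.
Cumulative frequencies: 5, 13, 27, 44, 65.
Observation 48.75 falls in the class 20 – <25.
L = 20, CF = 44, f = 21, h = 5.
P75 = 20 + ((48.75 − 44)/21)·5 = 20 + 1.13095 = 21.131.

21.13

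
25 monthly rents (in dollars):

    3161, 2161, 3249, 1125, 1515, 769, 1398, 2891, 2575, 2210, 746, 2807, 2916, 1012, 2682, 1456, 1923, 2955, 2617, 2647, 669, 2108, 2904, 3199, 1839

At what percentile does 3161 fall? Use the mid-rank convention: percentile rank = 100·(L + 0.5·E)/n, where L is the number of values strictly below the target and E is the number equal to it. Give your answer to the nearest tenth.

Sorted: 669, 746, 769, 1012, 1125, 1398, 1456, 1515, 1839, 1923, 2108, 2161, 2210, 2575, 2617, 2647, 2682, 2807, 2891, 2904, 2916, 2955, 3161, 3199, 3249.
Count below 3161: L = 22; count equal: E = 1; n = 25.
Percentile rank = 100·(22 + 0.5·1)/25 = 100·22.5/25 = 90.

90.0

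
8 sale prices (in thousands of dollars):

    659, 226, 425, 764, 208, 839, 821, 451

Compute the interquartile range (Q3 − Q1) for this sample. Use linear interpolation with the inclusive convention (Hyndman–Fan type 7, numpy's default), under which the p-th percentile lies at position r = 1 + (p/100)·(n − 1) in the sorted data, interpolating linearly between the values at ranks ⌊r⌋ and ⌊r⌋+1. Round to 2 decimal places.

Sorted: 208, 226, 425, 451, 659, 764, 821, 839.
n = 8.
P25: r = 2.75; ranks 2–3 are 226, 425; interpolating gives 375.25.
P75: r = 6.25; ranks 6–7 are 764, 821; interpolating gives 778.25.
Difference: 778.25 − 375.25 = 403.

403.00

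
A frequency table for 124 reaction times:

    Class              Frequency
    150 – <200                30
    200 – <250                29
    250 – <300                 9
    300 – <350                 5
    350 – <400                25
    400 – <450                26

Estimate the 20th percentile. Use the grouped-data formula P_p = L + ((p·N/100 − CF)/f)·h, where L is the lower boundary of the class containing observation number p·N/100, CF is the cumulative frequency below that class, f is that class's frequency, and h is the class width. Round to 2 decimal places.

N = 124; target position k = 20/100 · 124 = 24.8.
Cumulative frequencies: 30, 59, 68, 73, 98, 124.
Observation 24.8 falls in the class 150 – <200.
L = 150, CF = 0, f = 30, h = 50.
P20 = 150 + ((24.8 − 0)/30)·50 = 150 + 41.3333 = 191.333.

191.33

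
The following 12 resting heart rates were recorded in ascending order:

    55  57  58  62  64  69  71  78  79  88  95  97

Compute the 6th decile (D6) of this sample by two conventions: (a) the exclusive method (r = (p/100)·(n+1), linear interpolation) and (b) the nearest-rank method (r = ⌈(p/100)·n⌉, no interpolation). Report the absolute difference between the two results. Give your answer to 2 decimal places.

n = 12.
(a) r = 7.8; between ranks 7 (71) and 8 (78): 76.6.
(b) the nearest-rank method: rank 8 → 78.
|76.6 − 78| = 1.4.

1.40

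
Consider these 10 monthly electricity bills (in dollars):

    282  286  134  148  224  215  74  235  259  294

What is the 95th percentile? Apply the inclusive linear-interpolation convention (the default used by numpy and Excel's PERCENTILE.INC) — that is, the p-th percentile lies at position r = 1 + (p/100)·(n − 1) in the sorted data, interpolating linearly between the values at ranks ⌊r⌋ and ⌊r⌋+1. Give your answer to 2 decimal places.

Sorted: 74, 134, 148, 215, 224, 235, 259, 282, 286, 294.
n = 10.
r = 1 + (95/100)·(10 − 1) = 1 + 8.55 = 9.55.
Rank 9 is 286 and rank 10 is 294.
Interpolate: 286 + 0.55·(294 − 286) = 286 + 0.55·8 = 290.4.

290.40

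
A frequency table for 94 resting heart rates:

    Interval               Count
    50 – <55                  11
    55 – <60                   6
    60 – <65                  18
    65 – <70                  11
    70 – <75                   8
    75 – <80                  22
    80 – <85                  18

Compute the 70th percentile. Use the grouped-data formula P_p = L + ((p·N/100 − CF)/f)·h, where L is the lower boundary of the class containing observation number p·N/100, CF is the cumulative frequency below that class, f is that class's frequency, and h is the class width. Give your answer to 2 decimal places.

77.68

N = 94; target position k = 70/100 · 94 = 65.8.
Cumulative frequencies: 11, 17, 35, 46, 54, 76, 94.
Observation 65.8 falls in the class 75 – <80.
L = 75, CF = 54, f = 22, h = 5.
P70 = 75 + ((65.8 − 54)/22)·5 = 75 + 2.68182 = 77.6818.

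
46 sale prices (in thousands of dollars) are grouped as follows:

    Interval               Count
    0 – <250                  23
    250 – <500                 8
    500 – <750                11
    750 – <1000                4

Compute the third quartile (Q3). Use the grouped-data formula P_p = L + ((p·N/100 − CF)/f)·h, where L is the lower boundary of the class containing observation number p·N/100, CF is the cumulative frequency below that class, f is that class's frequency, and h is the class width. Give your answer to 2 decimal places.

N = 46; target position k = 75/100 · 46 = 34.5.
Cumulative frequencies: 23, 31, 42, 46.
Observation 34.5 falls in the class 500 – <750.
L = 500, CF = 31, f = 11, h = 250.
P75 = 500 + ((34.5 − 31)/11)·250 = 500 + 79.5455 = 579.545.

579.55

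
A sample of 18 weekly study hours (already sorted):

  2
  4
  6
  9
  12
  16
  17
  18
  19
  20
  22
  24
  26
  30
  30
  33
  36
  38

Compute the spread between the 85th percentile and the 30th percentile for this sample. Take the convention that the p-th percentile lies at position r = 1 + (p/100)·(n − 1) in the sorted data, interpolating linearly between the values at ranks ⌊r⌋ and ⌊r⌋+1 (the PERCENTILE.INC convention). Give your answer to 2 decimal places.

15.25

n = 18.
P30: r = 6.1; ranks 6–7 are 16, 17; interpolating gives 16.1.
P85: r = 15.45; ranks 15–16 are 30, 33; interpolating gives 31.35.
Difference: 31.35 − 16.1 = 15.25.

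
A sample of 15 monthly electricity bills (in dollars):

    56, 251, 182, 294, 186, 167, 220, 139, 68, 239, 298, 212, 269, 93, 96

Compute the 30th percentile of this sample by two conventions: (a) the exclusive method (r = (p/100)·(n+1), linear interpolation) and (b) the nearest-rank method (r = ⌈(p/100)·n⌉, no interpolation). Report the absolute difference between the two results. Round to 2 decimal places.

8.60

Sorted: 56, 68, 93, 96, 139, 167, 182, 186, 212, 220, 239, 251, 269, 294, 298.
n = 15.
(a) r = 4.8; between ranks 4 (96) and 5 (139): 130.4.
(b) the nearest-rank method: rank 5 → 139.
|130.4 − 139| = 8.6.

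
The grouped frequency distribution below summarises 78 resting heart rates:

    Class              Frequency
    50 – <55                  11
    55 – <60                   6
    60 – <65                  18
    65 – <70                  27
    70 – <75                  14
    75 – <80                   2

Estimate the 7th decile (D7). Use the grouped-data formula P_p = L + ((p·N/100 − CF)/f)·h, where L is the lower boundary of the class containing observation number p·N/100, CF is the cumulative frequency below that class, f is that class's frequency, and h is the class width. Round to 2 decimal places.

N = 78; target position k = 70/100 · 78 = 54.6.
Cumulative frequencies: 11, 17, 35, 62, 76, 78.
Observation 54.6 falls in the class 65 – <70.
L = 65, CF = 35, f = 27, h = 5.
P70 = 65 + ((54.6 − 35)/27)·5 = 65 + 3.62963 = 68.6296.

68.63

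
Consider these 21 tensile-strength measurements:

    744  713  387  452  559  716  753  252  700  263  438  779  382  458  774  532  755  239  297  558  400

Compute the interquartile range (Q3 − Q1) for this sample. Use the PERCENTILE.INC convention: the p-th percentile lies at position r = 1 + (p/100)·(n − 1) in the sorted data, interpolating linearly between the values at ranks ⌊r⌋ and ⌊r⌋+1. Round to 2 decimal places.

Sorted: 239, 252, 263, 297, 382, 387, 400, 438, 452, 458, 532, 558, 559, 700, 713, 716, 744, 753, 755, 774, 779.
n = 21.
P25: r = 6 (integer) → 387.
P75: r = 16 (integer) → 716.
Difference: 716 − 387 = 329.

329.00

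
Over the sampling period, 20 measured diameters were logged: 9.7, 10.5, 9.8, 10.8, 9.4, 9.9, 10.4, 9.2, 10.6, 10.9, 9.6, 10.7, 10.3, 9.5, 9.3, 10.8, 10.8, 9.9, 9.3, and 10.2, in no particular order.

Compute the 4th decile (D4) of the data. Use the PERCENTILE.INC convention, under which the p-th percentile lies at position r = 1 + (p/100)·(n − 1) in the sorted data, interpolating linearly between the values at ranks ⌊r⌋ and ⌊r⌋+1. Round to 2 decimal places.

Sorted: 9.2, 9.3, 9.3, 9.4, 9.5, 9.6, 9.7, 9.8, 9.9, 9.9, 10.2, 10.3, 10.4, 10.5, 10.6, 10.7, 10.8, 10.8, 10.8, 10.9.
n = 20.
r = 1 + (40/100)·(20 − 1) = 1 + 7.6 = 8.6.
Rank 8 is 9.8 and rank 9 is 9.9.
Interpolate: 9.8 + 0.6·(9.9 − 9.8) = 9.8 + 0.6·0.1 = 9.86.

9.86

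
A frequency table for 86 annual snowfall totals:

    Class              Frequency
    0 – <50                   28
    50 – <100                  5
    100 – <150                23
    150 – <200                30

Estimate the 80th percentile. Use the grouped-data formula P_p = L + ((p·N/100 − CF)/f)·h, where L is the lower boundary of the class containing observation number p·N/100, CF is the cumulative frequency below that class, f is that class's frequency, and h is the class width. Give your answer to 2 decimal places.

171.33

N = 86; target position k = 80/100 · 86 = 68.8.
Cumulative frequencies: 28, 33, 56, 86.
Observation 68.8 falls in the class 150 – <200.
L = 150, CF = 56, f = 30, h = 50.
P80 = 150 + ((68.8 − 56)/30)·50 = 150 + 21.3333 = 171.333.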